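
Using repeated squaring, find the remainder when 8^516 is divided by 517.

8^1 ≡ 8 (mod 517)
8^2 ≡ 8^2 = 64 ≡ 64 (mod 517)
8^4 ≡ 64^2 = 4096 ≡ 477 (mod 517)
8^8 ≡ 477^2 = 227529 ≡ 49 (mod 517)
8^16 ≡ 49^2 = 2401 ≡ 333 (mod 517)
8^32 ≡ 333^2 = 110889 ≡ 251 (mod 517)
8^64 ≡ 251^2 = 63001 ≡ 444 (mod 517)
8^128 ≡ 444^2 = 197136 ≡ 159 (mod 517)
8^256 ≡ 159^2 = 25281 ≡ 465 (mod 517)
8^512 ≡ 465^2 = 216225 ≡ 119 (mod 517)
516 = 512 + 4 in binary powers of 2.
So 8^516 ≡ 119 · 477 ≡ 410 (mod 517).
Since 410 ≠ 1, base 8 is a Fermat witness: 517 is composite.

410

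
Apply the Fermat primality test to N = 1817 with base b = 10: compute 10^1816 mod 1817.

1094

10^1 ≡ 10 (mod 1817)
10^2 ≡ 10^2 = 100 ≡ 100 (mod 1817)
10^4 ≡ 100^2 = 10000 ≡ 915 (mod 1817)
10^8 ≡ 915^2 = 837225 ≡ 1405 (mod 1817)
10^16 ≡ 1405^2 = 1974025 ≡ 763 (mod 1817)
10^32 ≡ 763^2 = 582169 ≡ 729 (mod 1817)
10^64 ≡ 729^2 = 531441 ≡ 877 (mod 1817)
10^128 ≡ 877^2 = 769129 ≡ 538 (mod 1817)
10^256 ≡ 538^2 = 289444 ≡ 541 (mod 1817)
10^512 ≡ 541^2 = 292681 ≡ 144 (mod 1817)
10^1024 ≡ 144^2 = 20736 ≡ 749 (mod 1817)
1816 = 1024 + 512 + 256 + 16 + 8 in binary powers of 2.
So 10^1816 ≡ 749 · 144 · 541 · 763 · 1405 ≡ 1094 (mod 1817).
Since 1094 ≠ 1, base 10 is a Fermat witness: 1817 is composite.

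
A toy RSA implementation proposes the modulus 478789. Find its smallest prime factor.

47

478789 is odd.
Digit sum 43, not divisible by 3.
Ends in 9: not divisible by 5.
7: 478789 = 7·68398 + 3
11: 478789 = 11·43526 + 3
13: 478789 = 13·36829 + 12
17: 478789 = 17·28164 + 1
19: 478789 = 19·25199 + 8
23: 478789 = 23·20816 + 21
29: 478789 = 29·16509 + 28
31: 478789 = 31·15444 + 25
37: 478789 = 37·12940 + 9
41: 478789 = 41·11677 + 32
43: 478789 = 43·11134 + 27
47: 478789 = 47·10187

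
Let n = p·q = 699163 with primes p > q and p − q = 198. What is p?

Since p = q + 198, we have 699163 = q(q + 198), so q² + 198q − 699163 = 0.
Discriminant: 198² + 4·699163 = 39204 + 2796652 = 2835856; √2835856 = 1684.
q = (−198 + 1684)/2 = 743, and p = q + 198 = 941.
Check: 743 · 941 = 699163.

941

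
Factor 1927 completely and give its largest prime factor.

47

1927 = 41 · 47
47 is prime.
So 1927 = 41 · 47; the largest prime factor is 47.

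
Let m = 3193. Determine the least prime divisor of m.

31

3193 is odd.
Digit sum 16, not divisible by 3.
Ends in 3: not divisible by 5.
7: 3193 = 7·456 + 1
11: 3193 = 11·290 + 3
13: 3193 = 13·245 + 8
17: 3193 = 17·187 + 14
19: 3193 = 19·168 + 1
23: 3193 = 23·138 + 19
29: 3193 = 29·110 + 3
31: 3193 = 31·103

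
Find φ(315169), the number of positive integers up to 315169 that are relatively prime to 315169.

Factor: 315169 = 23 · 71 · 193.
φ(315169) = (23−1) · (71−1) · (193−1) = 22 · 70 · 192 = 295680.

295680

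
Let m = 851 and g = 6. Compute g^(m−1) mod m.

6^1 ≡ 6 (mod 851)
6^2 ≡ 6^2 = 36 ≡ 36 (mod 851)
6^4 ≡ 36^2 = 1296 ≡ 445 (mod 851)
6^8 ≡ 445^2 = 198025 ≡ 593 (mod 851)
6^16 ≡ 593^2 = 351649 ≡ 186 (mod 851)
6^32 ≡ 186^2 = 34596 ≡ 556 (mod 851)
6^64 ≡ 556^2 = 309136 ≡ 223 (mod 851)
6^128 ≡ 223^2 = 49729 ≡ 371 (mod 851)
6^256 ≡ 371^2 = 137641 ≡ 630 (mod 851)
6^512 ≡ 630^2 = 396900 ≡ 334 (mod 851)
850 = 512 + 256 + 64 + 16 + 2 in binary powers of 2.
So 6^850 ≡ 334 · 630 · 223 · 186 · 36 ≡ 147 (mod 851).
Since 147 ≠ 1, base 6 is a Fermat witness: 851 is composite.

147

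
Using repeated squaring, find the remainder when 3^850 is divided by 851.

3^1 ≡ 3 (mod 851)
3^2 ≡ 3^2 = 9 ≡ 9 (mod 851)
3^4 ≡ 9^2 = 81 ≡ 81 (mod 851)
3^8 ≡ 81^2 = 6561 ≡ 604 (mod 851)
3^16 ≡ 604^2 = 364816 ≡ 588 (mod 851)
3^32 ≡ 588^2 = 345744 ≡ 238 (mod 851)
3^64 ≡ 238^2 = 56644 ≡ 478 (mod 851)
3^128 ≡ 478^2 = 228484 ≡ 416 (mod 851)
3^256 ≡ 416^2 = 173056 ≡ 303 (mod 851)
3^512 ≡ 303^2 = 91809 ≡ 752 (mod 851)
850 = 512 + 256 + 64 + 16 + 2 in binary powers of 2.
So 3^850 ≡ 752 · 303 · 478 · 588 · 9 ≡ 303 (mod 851).
Since 303 ≠ 1, base 3 is a Fermat witness: 851 is composite.

303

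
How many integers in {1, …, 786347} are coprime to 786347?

744040

Factor: 786347 = 23 · 179 · 191.
φ(786347) = (23−1) · (179−1) · (191−1) = 22 · 178 · 190 = 744040.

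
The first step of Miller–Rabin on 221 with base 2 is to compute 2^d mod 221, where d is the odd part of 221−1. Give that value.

221 − 1 = 220 = 2^2 · 55, so d = 55.
2^1 ≡ 2 (mod 221)
2^2 ≡ 2^2 = 4 ≡ 4 (mod 221)
2^4 ≡ 4^2 = 16 ≡ 16 (mod 221)
2^8 ≡ 16^2 = 256 ≡ 35 (mod 221)
2^16 ≡ 35^2 = 1225 ≡ 120 (mod 221)
2^32 ≡ 120^2 = 14400 ≡ 35 (mod 221)
55 = 32 + 16 + 4 + 2 + 1 in binary powers of 2.
So 2^55 ≡ 35 · 120 · 16 · 4 · 2 ≡ 128 (mod 221).
Squaring chain: 128 → 30; never reaches −1, so base 2 is a Miller–Rabin witness that 221 is composite.

128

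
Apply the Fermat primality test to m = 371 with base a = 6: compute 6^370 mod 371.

6^1 ≡ 6 (mod 371)
6^2 ≡ 6^2 = 36 ≡ 36 (mod 371)
6^4 ≡ 36^2 = 1296 ≡ 183 (mod 371)
6^8 ≡ 183^2 = 33489 ≡ 99 (mod 371)
6^16 ≡ 99^2 = 9801 ≡ 155 (mod 371)
6^32 ≡ 155^2 = 24025 ≡ 281 (mod 371)
6^64 ≡ 281^2 = 78961 ≡ 309 (mod 371)
6^128 ≡ 309^2 = 95481 ≡ 134 (mod 371)
6^256 ≡ 134^2 = 17956 ≡ 148 (mod 371)
370 = 256 + 64 + 32 + 16 + 2 in binary powers of 2.
So 6^370 ≡ 148 · 309 · 281 · 155 · 36 ≡ 281 (mod 371).
Since 281 ≠ 1, base 6 is a Fermat witness: 371 is composite.

281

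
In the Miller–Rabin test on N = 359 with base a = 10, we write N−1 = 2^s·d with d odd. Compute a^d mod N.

1

359 − 1 = 358 = 2^1 · 179, so d = 179.
10^1 ≡ 10 (mod 359)
10^2 ≡ 10^2 = 100 ≡ 100 (mod 359)
10^4 ≡ 100^2 = 10000 ≡ 307 (mod 359)
10^8 ≡ 307^2 = 94249 ≡ 191 (mod 359)
10^16 ≡ 191^2 = 36481 ≡ 222 (mod 359)
10^32 ≡ 222^2 = 49284 ≡ 101 (mod 359)
10^64 ≡ 101^2 = 10201 ≡ 149 (mod 359)
10^128 ≡ 149^2 = 22201 ≡ 302 (mod 359)
179 = 128 + 32 + 16 + 2 + 1 in binary powers of 2.
So 10^179 ≡ 302 · 101 · 222 · 100 · 10 ≡ 1 (mod 359).
Since 10^d ≡ 1 (mod 359), base 10 does not prove 359 composite.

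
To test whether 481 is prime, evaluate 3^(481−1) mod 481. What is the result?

3^1 ≡ 3 (mod 481)
3^2 ≡ 3^2 = 9 ≡ 9 (mod 481)
3^4 ≡ 9^2 = 81 ≡ 81 (mod 481)
3^8 ≡ 81^2 = 6561 ≡ 308 (mod 481)
3^16 ≡ 308^2 = 94864 ≡ 107 (mod 481)
3^32 ≡ 107^2 = 11449 ≡ 386 (mod 481)
3^64 ≡ 386^2 = 148996 ≡ 367 (mod 481)
3^128 ≡ 367^2 = 134689 ≡ 9 (mod 481)
3^256 ≡ 9^2 = 81 ≡ 81 (mod 481)
480 = 256 + 128 + 64 + 32 in binary powers of 2.
So 3^480 ≡ 81 · 9 · 367 · 386 ≡ 417 (mod 481).
Since 417 ≠ 1, base 3 is a Fermat witness: 481 is composite.

417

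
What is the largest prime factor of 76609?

83

76609 = 13 · 5893
5893 = 71 · 83
83 is prime.
So 76609 = 13 · 71 · 83; the largest prime factor is 83.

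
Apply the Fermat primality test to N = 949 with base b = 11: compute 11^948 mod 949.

11^1 ≡ 11 (mod 949)
11^2 ≡ 11^2 = 121 ≡ 121 (mod 949)
11^4 ≡ 121^2 = 14641 ≡ 406 (mod 949)
11^8 ≡ 406^2 = 164836 ≡ 659 (mod 949)
11^16 ≡ 659^2 = 434281 ≡ 588 (mod 949)
11^32 ≡ 588^2 = 345744 ≡ 308 (mod 949)
11^64 ≡ 308^2 = 94864 ≡ 913 (mod 949)
11^128 ≡ 913^2 = 833569 ≡ 347 (mod 949)
11^256 ≡ 347^2 = 120409 ≡ 835 (mod 949)
11^512 ≡ 835^2 = 697225 ≡ 659 (mod 949)
948 = 512 + 256 + 128 + 32 + 16 + 4 in binary powers of 2.
So 11^948 ≡ 659 · 835 · 347 · 308 · 588 · 406 ≡ 885 (mod 949).
Since 885 ≠ 1, base 11 is a Fermat witness: 949 is composite.

885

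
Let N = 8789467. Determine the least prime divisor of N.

53

8789467 is odd.
Digit sum 49, not divisible by 3.
Ends in 7: not divisible by 5.
7: 8789467 = 7·1255638 + 1
11: 8789467 = 11·799042 + 5
13: 8789467 = 13·676112 + 11
17: 8789467 = 17·517027 + 8
19: 8789467 = 19·462603 + 10
23: 8789467 = 23·382150 + 17
29: 8789467 = 29·303085 + 2
31: 8789467 = 31·283531 + 6
37: 8789467 = 37·237553 + 6
41: 8789467 = 41·214377 + 10
43: 8789467 = 43·204406 + 9
47: 8789467 = 47·187009 + 44
53: 8789467 = 53·165839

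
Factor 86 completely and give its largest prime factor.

43

86 = 2 · 43
43 is prime.
So 86 = 2 · 43; the largest prime factor is 43.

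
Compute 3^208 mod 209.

3^1 ≡ 3 (mod 209)
3^2 ≡ 3^2 = 9 ≡ 9 (mod 209)
3^4 ≡ 9^2 = 81 ≡ 81 (mod 209)
3^8 ≡ 81^2 = 6561 ≡ 82 (mod 209)
3^16 ≡ 82^2 = 6724 ≡ 36 (mod 209)
3^32 ≡ 36^2 = 1296 ≡ 42 (mod 209)
3^64 ≡ 42^2 = 1764 ≡ 92 (mod 209)
3^128 ≡ 92^2 = 8464 ≡ 104 (mod 209)
208 = 128 + 64 + 16 in binary powers of 2.
So 3^208 ≡ 104 · 92 · 36 ≡ 16 (mod 209).
Since 16 ≠ 1, base 3 is a Fermat witness: 209 is composite.

16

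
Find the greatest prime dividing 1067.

97

1067 = 11 · 97
97 is prime.
So 1067 = 11 · 97; the largest prime factor is 97.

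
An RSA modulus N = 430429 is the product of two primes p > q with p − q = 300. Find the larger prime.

Since p = q + 300, we have 430429 = q(q + 300), so q² + 300q − 430429 = 0.
Discriminant: 300² + 4·430429 = 90000 + 1721716 = 1811716; √1811716 = 1346.
q = (−300 + 1346)/2 = 523, and p = q + 300 = 823.
Check: 523 · 823 = 430429.

823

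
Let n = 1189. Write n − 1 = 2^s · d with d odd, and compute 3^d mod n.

1189 − 1 = 1188 = 2^2 · 297, so d = 297.
3^1 ≡ 3 (mod 1189)
3^2 ≡ 3^2 = 9 ≡ 9 (mod 1189)
3^4 ≡ 9^2 = 81 ≡ 81 (mod 1189)
3^8 ≡ 81^2 = 6561 ≡ 616 (mod 1189)
3^16 ≡ 616^2 = 379456 ≡ 165 (mod 1189)
3^32 ≡ 165^2 = 27225 ≡ 1067 (mod 1189)
3^64 ≡ 1067^2 = 1138489 ≡ 616 (mod 1189)
3^128 ≡ 616^2 = 379456 ≡ 165 (mod 1189)
3^256 ≡ 165^2 = 27225 ≡ 1067 (mod 1189)
297 = 256 + 32 + 8 + 1 in binary powers of 2.
So 3^297 ≡ 1067 · 1067 · 616 · 3 ≡ 495 (mod 1189).
Squaring chain: 495 → 91; never reaches −1, so base 3 is a Miller–Rabin witness that 1189 is composite.

495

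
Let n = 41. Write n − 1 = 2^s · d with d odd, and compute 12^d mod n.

41 − 1 = 40 = 2^3 · 5, so d = 5.
12^1 ≡ 12 (mod 41)
12^2 ≡ 12^2 = 144 ≡ 21 (mod 41)
12^4 ≡ 21^2 = 441 ≡ 31 (mod 41)
5 = 4 + 1 in binary powers of 2.
So 12^5 ≡ 31 · 12 ≡ 3 (mod 41).
Squaring chain: 3 → 9 → 40; reaches −1, so base 12 does not prove 41 composite.

3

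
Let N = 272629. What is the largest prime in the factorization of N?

272629 = 7 · 38947
38947 = 17 · 2291
2291 = 29 · 79
79 is prime.
So 272629 = 7 · 17 · 29 · 79; the largest prime factor is 79.

79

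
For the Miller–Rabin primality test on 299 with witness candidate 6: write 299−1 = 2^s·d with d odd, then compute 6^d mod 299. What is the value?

288

299 − 1 = 298 = 2^1 · 149, so d = 149.
6^1 ≡ 6 (mod 299)
6^2 ≡ 6^2 = 36 ≡ 36 (mod 299)
6^4 ≡ 36^2 = 1296 ≡ 100 (mod 299)
6^8 ≡ 100^2 = 10000 ≡ 133 (mod 299)
6^16 ≡ 133^2 = 17689 ≡ 48 (mod 299)
6^32 ≡ 48^2 = 2304 ≡ 211 (mod 299)
6^64 ≡ 211^2 = 44521 ≡ 269 (mod 299)
6^128 ≡ 269^2 = 72361 ≡ 3 (mod 299)
149 = 128 + 16 + 4 + 1 in binary powers of 2.
So 6^149 ≡ 3 · 48 · 100 · 6 ≡ 288 (mod 299).
Squaring chain: 288; never reaches −1, so base 6 is a Miller–Rabin witness that 299 is composite.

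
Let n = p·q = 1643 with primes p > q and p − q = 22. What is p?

Since p = q + 22, we have 1643 = q(q + 22), so q² + 22q − 1643 = 0.
Discriminant: 22² + 4·1643 = 484 + 6572 = 7056; √7056 = 84.
q = (−22 + 84)/2 = 31, and p = q + 22 = 53.
Check: 31 · 53 = 1643.

53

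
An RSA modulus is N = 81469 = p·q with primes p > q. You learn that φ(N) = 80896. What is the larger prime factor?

317

φ(n) = (p−1)(q−1) = n − (p+q) + 1, so p + q = 81469 − 80896 + 1 = 574.
p and q are the roots of t² − 574t + 81469 = 0.
Discriminant: 574² − 4·81469 = 329476 − 325876 = 3600; √3600 = 60.
q = (574 − 60)/2 = 257, p = (574 + 60)/2 = 317.
Check: 257 · 317 = 81469.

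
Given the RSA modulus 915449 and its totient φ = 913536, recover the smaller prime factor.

937

φ(n) = (p−1)(q−1) = n − (p+q) + 1, so p + q = 915449 − 913536 + 1 = 1914.
p and q are the roots of t² − 1914t + 915449 = 0.
Discriminant: 1914² − 4·915449 = 3663396 − 3661796 = 1600; √1600 = 40.
q = (1914 − 40)/2 = 937, p = (1914 + 40)/2 = 977.
Check: 937 · 977 = 915449.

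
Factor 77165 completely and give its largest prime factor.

77165 = 5 · 15433
15433 = 11 · 1403
1403 = 23 · 61
61 is prime.
So 77165 = 5 · 11 · 23 · 61; the largest prime factor is 61.

61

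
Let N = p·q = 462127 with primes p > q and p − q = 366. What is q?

Since p = q + 366, we have 462127 = q(q + 366), so q² + 366q − 462127 = 0.
Discriminant: 366² + 4·462127 = 133956 + 1848508 = 1982464; √1982464 = 1408.
q = (−366 + 1408)/2 = 521, and p = q + 366 = 887.
Check: 521 · 887 = 462127.

521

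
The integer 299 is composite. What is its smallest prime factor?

13

299 is odd.
Digit sum 20, not divisible by 3.
Ends in 9: not divisible by 5.
7: 299 = 7·42 + 5
11: 299 = 11·27 + 2
13: 299 = 13·23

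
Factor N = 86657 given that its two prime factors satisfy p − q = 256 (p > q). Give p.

449

Since p = q + 256, we have 86657 = q(q + 256), so q² + 256q − 86657 = 0.
Discriminant: 256² + 4·86657 = 65536 + 346628 = 412164; √412164 = 642.
q = (−256 + 642)/2 = 193, and p = q + 256 = 449.
Check: 193 · 449 = 86657.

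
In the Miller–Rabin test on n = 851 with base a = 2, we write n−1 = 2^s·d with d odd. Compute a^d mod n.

542

851 − 1 = 850 = 2^1 · 425, so d = 425.
2^1 ≡ 2 (mod 851)
2^2 ≡ 2^2 = 4 ≡ 4 (mod 851)
2^4 ≡ 4^2 = 16 ≡ 16 (mod 851)
2^8 ≡ 16^2 = 256 ≡ 256 (mod 851)
2^16 ≡ 256^2 = 65536 ≡ 9 (mod 851)
2^32 ≡ 9^2 = 81 ≡ 81 (mod 851)
2^64 ≡ 81^2 = 6561 ≡ 604 (mod 851)
2^128 ≡ 604^2 = 364816 ≡ 588 (mod 851)
2^256 ≡ 588^2 = 345744 ≡ 238 (mod 851)
425 = 256 + 128 + 32 + 8 + 1 in binary powers of 2.
So 2^425 ≡ 238 · 588 · 81 · 256 · 2 ≡ 542 (mod 851).
Squaring chain: 542; never reaches −1, so base 2 is a Miller–Rabin witness that 851 is composite.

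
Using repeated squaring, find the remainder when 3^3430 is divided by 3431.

3^1 ≡ 3 (mod 3431)
3^2 ≡ 3^2 = 9 ≡ 9 (mod 3431)
3^4 ≡ 9^2 = 81 ≡ 81 (mod 3431)
3^8 ≡ 81^2 = 6561 ≡ 3130 (mod 3431)
3^16 ≡ 3130^2 = 9796900 ≡ 1395 (mod 3431)
3^32 ≡ 1395^2 = 1946025 ≡ 648 (mod 3431)
3^64 ≡ 648^2 = 419904 ≡ 1322 (mod 3431)
3^128 ≡ 1322^2 = 1747684 ≡ 1305 (mod 3431)
3^256 ≡ 1305^2 = 1703025 ≡ 1249 (mod 3431)
3^512 ≡ 1249^2 = 1560001 ≡ 2327 (mod 3431)
3^1024 ≡ 2327^2 = 5414929 ≡ 811 (mod 3431)
3^2048 ≡ 811^2 = 657721 ≡ 2400 (mod 3431)
3430 = 2048 + 1024 + 256 + 64 + 32 + 4 + 2 in binary powers of 2.
So 3^3430 ≡ 2400 · 811 · 1249 · 1322 · 648 · 81 · 9 ≡ 1014 (mod 3431).
Since 1014 ≠ 1, base 3 is a Fermat witness: 3431 is composite.

1014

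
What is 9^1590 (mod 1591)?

9^1 ≡ 9 (mod 1591)
9^2 ≡ 9^2 = 81 ≡ 81 (mod 1591)
9^4 ≡ 81^2 = 6561 ≡ 197 (mod 1591)
9^8 ≡ 197^2 = 38809 ≡ 625 (mod 1591)
9^16 ≡ 625^2 = 390625 ≡ 830 (mod 1591)
9^32 ≡ 830^2 = 688900 ≡ 1588 (mod 1591)
9^64 ≡ 1588^2 = 2521744 ≡ 9 (mod 1591)
9^128 ≡ 9^2 = 81 ≡ 81 (mod 1591)
9^256 ≡ 81^2 = 6561 ≡ 197 (mod 1591)
9^512 ≡ 197^2 = 38809 ≡ 625 (mod 1591)
9^1024 ≡ 625^2 = 390625 ≡ 830 (mod 1591)
1590 = 1024 + 512 + 32 + 16 + 4 + 2 in binary powers of 2.
So 9^1590 ≡ 830 · 625 · 1588 · 830 · 197 · 81 ≡ 269 (mod 1591).
Since 269 ≠ 1, base 9 is a Fermat witness: 1591 is composite.

269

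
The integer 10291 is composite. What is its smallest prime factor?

41

10291 is odd.
Digit sum 13, not divisible by 3.
Ends in 1: not divisible by 5.
7: 10291 = 7·1470 + 1
11: 10291 = 11·935 + 6
13: 10291 = 13·791 + 8
17: 10291 = 17·605 + 6
19: 10291 = 19·541 + 12
23: 10291 = 23·447 + 10
29: 10291 = 29·354 + 25
31: 10291 = 31·331 + 30
37: 10291 = 37·278 + 5
41: 10291 = 41·251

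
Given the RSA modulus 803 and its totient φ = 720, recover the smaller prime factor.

11

φ(n) = (p−1)(q−1) = n − (p+q) + 1, so p + q = 803 − 720 + 1 = 84.
p and q are the roots of t² − 84t + 803 = 0.
Discriminant: 84² − 4·803 = 7056 − 3212 = 3844; √3844 = 62.
q = (84 − 62)/2 = 11, p = (84 + 62)/2 = 73.
Check: 11 · 73 = 803.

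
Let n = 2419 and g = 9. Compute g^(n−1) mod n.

1844

9^1 ≡ 9 (mod 2419)
9^2 ≡ 9^2 = 81 ≡ 81 (mod 2419)
9^4 ≡ 81^2 = 6561 ≡ 1723 (mod 2419)
9^8 ≡ 1723^2 = 2968729 ≡ 616 (mod 2419)
9^16 ≡ 616^2 = 379456 ≡ 2092 (mod 2419)
9^32 ≡ 2092^2 = 4376464 ≡ 493 (mod 2419)
9^64 ≡ 493^2 = 243049 ≡ 1149 (mod 2419)
9^128 ≡ 1149^2 = 1320201 ≡ 1846 (mod 2419)
9^256 ≡ 1846^2 = 3407716 ≡ 1764 (mod 2419)
9^512 ≡ 1764^2 = 3111696 ≡ 862 (mod 2419)
9^1024 ≡ 862^2 = 743044 ≡ 411 (mod 2419)
9^2048 ≡ 411^2 = 168921 ≡ 2010 (mod 2419)
2418 = 2048 + 256 + 64 + 32 + 16 + 2 in binary powers of 2.
So 9^2418 ≡ 2010 · 1764 · 1149 · 493 · 2092 · 81 ≡ 1844 (mod 2419).
Since 1844 ≠ 1, base 9 is a Fermat witness: 2419 is composite.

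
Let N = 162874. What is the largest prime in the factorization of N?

71

162874 = 2 · 81437
81437 = 31 · 2627
2627 = 37 · 71
71 is prime.
So 162874 = 2 · 31 · 37 · 71; the largest prime factor is 71.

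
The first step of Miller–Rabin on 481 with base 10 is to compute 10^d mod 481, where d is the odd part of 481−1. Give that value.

481 − 1 = 480 = 2^5 · 15, so d = 15.
10^1 ≡ 10 (mod 481)
10^2 ≡ 10^2 = 100 ≡ 100 (mod 481)
10^4 ≡ 100^2 = 10000 ≡ 380 (mod 481)
10^8 ≡ 380^2 = 144400 ≡ 100 (mod 481)
15 = 8 + 4 + 2 + 1 in binary powers of 2.
So 10^15 ≡ 100 · 380 · 100 · 10 ≡ 38 (mod 481).
Squaring chain: 38 → 1 → 1 → 1 → 1; never reaches −1, so base 10 is a Miller–Rabin witness that 481 is composite.

38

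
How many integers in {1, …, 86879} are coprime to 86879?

Factor: 86879 = 13 · 41 · 163.
φ(86879) = (13−1) · (41−1) · (163−1) = 12 · 40 · 162 = 77760.

77760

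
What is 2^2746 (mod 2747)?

1212

2^1 ≡ 2 (mod 2747)
2^2 ≡ 2^2 = 4 ≡ 4 (mod 2747)
2^4 ≡ 4^2 = 16 ≡ 16 (mod 2747)
2^8 ≡ 16^2 = 256 ≡ 256 (mod 2747)
2^16 ≡ 256^2 = 65536 ≡ 2355 (mod 2747)
2^32 ≡ 2355^2 = 5546025 ≡ 2579 (mod 2747)
2^64 ≡ 2579^2 = 6651241 ≡ 754 (mod 2747)
2^128 ≡ 754^2 = 568516 ≡ 2634 (mod 2747)
2^256 ≡ 2634^2 = 6937956 ≡ 1781 (mod 2747)
2^512 ≡ 1781^2 = 3171961 ≡ 1923 (mod 2747)
2^1024 ≡ 1923^2 = 3697929 ≡ 467 (mod 2747)
2^2048 ≡ 467^2 = 218089 ≡ 1076 (mod 2747)
2746 = 2048 + 512 + 128 + 32 + 16 + 8 + 2 in binary powers of 2.
So 2^2746 ≡ 1076 · 1923 · 2634 · 2579 · 2355 · 256 · 4 ≡ 1212 (mod 2747).
Since 1212 ≠ 1, base 2 is a Fermat witness: 2747 is composite.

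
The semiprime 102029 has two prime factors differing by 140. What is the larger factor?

397

Since p = q + 140, we have 102029 = q(q + 140), so q² + 140q − 102029 = 0.
Discriminant: 140² + 4·102029 = 19600 + 408116 = 427716; √427716 = 654.
q = (−140 + 654)/2 = 257, and p = q + 140 = 397.
Check: 257 · 397 = 102029.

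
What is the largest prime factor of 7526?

71

7526 = 2 · 3763
3763 = 53 · 71
71 is prime.
So 7526 = 2 · 53 · 71; the largest prime factor is 71.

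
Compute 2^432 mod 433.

1

2^1 ≡ 2 (mod 433)
2^2 ≡ 2^2 = 4 ≡ 4 (mod 433)
2^4 ≡ 4^2 = 16 ≡ 16 (mod 433)
2^8 ≡ 16^2 = 256 ≡ 256 (mod 433)
2^16 ≡ 256^2 = 65536 ≡ 153 (mod 433)
2^32 ≡ 153^2 = 23409 ≡ 27 (mod 433)
2^64 ≡ 27^2 = 729 ≡ 296 (mod 433)
2^128 ≡ 296^2 = 87616 ≡ 150 (mod 433)
2^256 ≡ 150^2 = 22500 ≡ 417 (mod 433)
432 = 256 + 128 + 32 + 16 in binary powers of 2.
So 2^432 ≡ 417 · 150 · 27 · 153 ≡ 1 (mod 433).
Since the result is 1, base 2 gives no evidence that 433 is composite.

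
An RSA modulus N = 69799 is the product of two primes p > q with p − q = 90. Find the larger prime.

Since p = q + 90, we have 69799 = q(q + 90), so q² + 90q − 69799 = 0.
Discriminant: 90² + 4·69799 = 8100 + 279196 = 287296; √287296 = 536.
q = (−90 + 536)/2 = 223, and p = q + 90 = 313.
Check: 223 · 313 = 69799.

313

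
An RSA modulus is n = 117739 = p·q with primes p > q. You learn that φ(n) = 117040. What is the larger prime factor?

φ(n) = (p−1)(q−1) = n − (p+q) + 1, so p + q = 117739 − 117040 + 1 = 700.
p and q are the roots of t² − 700t + 117739 = 0.
Discriminant: 700² − 4·117739 = 490000 − 470956 = 19044; √19044 = 138.
q = (700 − 138)/2 = 281, p = (700 + 138)/2 = 419.
Check: 281 · 419 = 117739.

419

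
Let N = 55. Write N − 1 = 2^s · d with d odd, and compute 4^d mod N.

55 − 1 = 54 = 2^1 · 27, so d = 27.
4^1 ≡ 4 (mod 55)
4^2 ≡ 4^2 = 16 ≡ 16 (mod 55)
4^4 ≡ 16^2 = 256 ≡ 36 (mod 55)
4^8 ≡ 36^2 = 1296 ≡ 31 (mod 55)
4^16 ≡ 31^2 = 961 ≡ 26 (mod 55)
27 = 16 + 8 + 2 + 1 in binary powers of 2.
So 4^27 ≡ 26 · 31 · 16 · 4 ≡ 49 (mod 55).
Squaring chain: 49; never reaches −1, so base 4 is a Miller–Rabin witness that 55 is composite.

49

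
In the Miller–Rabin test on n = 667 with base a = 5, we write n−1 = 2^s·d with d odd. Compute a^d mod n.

332

667 − 1 = 666 = 2^1 · 333, so d = 333.
5^1 ≡ 5 (mod 667)
5^2 ≡ 5^2 = 25 ≡ 25 (mod 667)
5^4 ≡ 25^2 = 625 ≡ 625 (mod 667)
5^8 ≡ 625^2 = 390625 ≡ 430 (mod 667)
5^16 ≡ 430^2 = 184900 ≡ 141 (mod 667)
5^32 ≡ 141^2 = 19881 ≡ 538 (mod 667)
5^64 ≡ 538^2 = 289444 ≡ 633 (mod 667)
5^128 ≡ 633^2 = 400689 ≡ 489 (mod 667)
5^256 ≡ 489^2 = 239121 ≡ 335 (mod 667)
333 = 256 + 64 + 8 + 4 + 1 in binary powers of 2.
So 5^333 ≡ 335 · 633 · 430 · 625 · 5 ≡ 332 (mod 667).
Squaring chain: 332; never reaches −1, so base 5 is a Miller–Rabin witness that 667 is composite.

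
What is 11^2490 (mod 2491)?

1353

11^1 ≡ 11 (mod 2491)
11^2 ≡ 11^2 = 121 ≡ 121 (mod 2491)
11^4 ≡ 121^2 = 14641 ≡ 2186 (mod 2491)
11^8 ≡ 2186^2 = 4778596 ≡ 858 (mod 2491)
11^16 ≡ 858^2 = 736164 ≡ 1319 (mod 2491)
11^32 ≡ 1319^2 = 1739761 ≡ 1043 (mod 2491)
11^64 ≡ 1043^2 = 1087849 ≡ 1773 (mod 2491)
11^128 ≡ 1773^2 = 3143529 ≡ 2378 (mod 2491)
11^256 ≡ 2378^2 = 5654884 ≡ 314 (mod 2491)
11^512 ≡ 314^2 = 98596 ≡ 1447 (mod 2491)
11^1024 ≡ 1447^2 = 2093809 ≡ 1369 (mod 2491)
11^2048 ≡ 1369^2 = 1874161 ≡ 929 (mod 2491)
2490 = 2048 + 256 + 128 + 32 + 16 + 8 + 2 in binary powers of 2.
So 11^2490 ≡ 929 · 314 · 2378 · 1043 · 1319 · 858 · 121 ≡ 1353 (mod 2491).
Since 1353 ≠ 1, base 11 is a Fermat witness: 2491 is composite.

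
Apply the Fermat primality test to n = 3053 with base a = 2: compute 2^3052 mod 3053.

2968

2^1 ≡ 2 (mod 3053)
2^2 ≡ 2^2 = 4 ≡ 4 (mod 3053)
2^4 ≡ 4^2 = 16 ≡ 16 (mod 3053)
2^8 ≡ 16^2 = 256 ≡ 256 (mod 3053)
2^16 ≡ 256^2 = 65536 ≡ 1423 (mod 3053)
2^32 ≡ 1423^2 = 2024929 ≡ 790 (mod 3053)
2^64 ≡ 790^2 = 624100 ≡ 1288 (mod 3053)
2^128 ≡ 1288^2 = 1658944 ≡ 1165 (mod 3053)
2^256 ≡ 1165^2 = 1357225 ≡ 1693 (mod 3053)
2^512 ≡ 1693^2 = 2866249 ≡ 2535 (mod 3053)
2^1024 ≡ 2535^2 = 6426225 ≡ 2713 (mod 3053)
2^2048 ≡ 2713^2 = 7360369 ≡ 2639 (mod 3053)
3052 = 2048 + 512 + 256 + 128 + 64 + 32 + 8 + 4 in binary powers of 2.
So 2^3052 ≡ 2639 · 2535 · 1693 · 1165 · 1288 · 790 · 256 · 16 ≡ 2968 (mod 3053).
Since 2968 ≠ 1, base 2 is a Fermat witness: 3053 is composite.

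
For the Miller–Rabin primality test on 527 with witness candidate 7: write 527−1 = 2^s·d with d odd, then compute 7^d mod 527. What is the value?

527 − 1 = 526 = 2^1 · 263, so d = 263.
7^1 ≡ 7 (mod 527)
7^2 ≡ 7^2 = 49 ≡ 49 (mod 527)
7^4 ≡ 49^2 = 2401 ≡ 293 (mod 527)
7^8 ≡ 293^2 = 85849 ≡ 475 (mod 527)
7^16 ≡ 475^2 = 225625 ≡ 69 (mod 527)
7^32 ≡ 69^2 = 4761 ≡ 18 (mod 527)
7^64 ≡ 18^2 = 324 ≡ 324 (mod 527)
7^128 ≡ 324^2 = 104976 ≡ 103 (mod 527)
7^256 ≡ 103^2 = 10609 ≡ 69 (mod 527)
263 = 256 + 4 + 2 + 1 in binary powers of 2.
So 7^263 ≡ 69 · 293 · 49 · 7 ≡ 165 (mod 527).
Squaring chain: 165; never reaches −1, so base 7 is a Miller–Rabin witness that 527 is composite.

165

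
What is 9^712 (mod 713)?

9^1 ≡ 9 (mod 713)
9^2 ≡ 9^2 = 81 ≡ 81 (mod 713)
9^4 ≡ 81^2 = 6561 ≡ 144 (mod 713)
9^8 ≡ 144^2 = 20736 ≡ 59 (mod 713)
9^16 ≡ 59^2 = 3481 ≡ 629 (mod 713)
9^32 ≡ 629^2 = 395641 ≡ 639 (mod 713)
9^64 ≡ 639^2 = 408321 ≡ 485 (mod 713)
9^128 ≡ 485^2 = 235225 ≡ 648 (mod 713)
9^256 ≡ 648^2 = 419904 ≡ 660 (mod 713)
9^512 ≡ 660^2 = 435600 ≡ 670 (mod 713)
712 = 512 + 128 + 64 + 8 in binary powers of 2.
So 9^712 ≡ 670 · 648 · 485 · 59 ≡ 289 (mod 713).
Since 289 ≠ 1, base 9 is a Fermat witness: 713 is composite.

289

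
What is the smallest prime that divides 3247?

17

3247 is odd.
Digit sum 16, not divisible by 3.
Ends in 7: not divisible by 5.
7: 3247 = 7·463 + 6
11: 3247 = 11·295 + 2
13: 3247 = 13·249 + 10
17: 3247 = 17·191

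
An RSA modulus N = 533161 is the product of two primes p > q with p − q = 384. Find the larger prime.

Since p = q + 384, we have 533161 = q(q + 384), so q² + 384q − 533161 = 0.
Discriminant: 384² + 4·533161 = 147456 + 2132644 = 2280100; √2280100 = 1510.
q = (−384 + 1510)/2 = 563, and p = q + 384 = 947.
Check: 563 · 947 = 533161.

947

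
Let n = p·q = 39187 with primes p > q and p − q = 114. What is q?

149

Since p = q + 114, we have 39187 = q(q + 114), so q² + 114q − 39187 = 0.
Discriminant: 114² + 4·39187 = 12996 + 156748 = 169744; √169744 = 412.
q = (−114 + 412)/2 = 149, and p = q + 114 = 263.
Check: 149 · 263 = 39187.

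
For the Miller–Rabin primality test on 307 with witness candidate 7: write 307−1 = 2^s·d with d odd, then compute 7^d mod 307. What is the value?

1

307 − 1 = 306 = 2^1 · 153, so d = 153.
7^1 ≡ 7 (mod 307)
7^2 ≡ 7^2 = 49 ≡ 49 (mod 307)
7^4 ≡ 49^2 = 2401 ≡ 252 (mod 307)
7^8 ≡ 252^2 = 63504 ≡ 262 (mod 307)
7^16 ≡ 262^2 = 68644 ≡ 183 (mod 307)
7^32 ≡ 183^2 = 33489 ≡ 26 (mod 307)
7^64 ≡ 26^2 = 676 ≡ 62 (mod 307)
7^128 ≡ 62^2 = 3844 ≡ 160 (mod 307)
153 = 128 + 16 + 8 + 1 in binary powers of 2.
So 7^153 ≡ 160 · 183 · 262 · 7 ≡ 1 (mod 307).
Since 7^d ≡ 1 (mod 307), base 7 does not prove 307 composite.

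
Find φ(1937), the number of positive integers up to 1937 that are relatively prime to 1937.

Factor: 1937 = 13 · 149.
φ(1937) = (13−1) · (149−1) = 12 · 148 = 1776.

1776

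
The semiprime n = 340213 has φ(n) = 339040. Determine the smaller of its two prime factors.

521

φ(n) = (p−1)(q−1) = n − (p+q) + 1, so p + q = 340213 − 339040 + 1 = 1174.
p and q are the roots of t² − 1174t + 340213 = 0.
Discriminant: 1174² − 4·340213 = 1378276 − 1360852 = 17424; √17424 = 132.
q = (1174 − 132)/2 = 521, p = (1174 + 132)/2 = 653.
Check: 521 · 653 = 340213.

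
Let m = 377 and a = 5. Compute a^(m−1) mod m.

326

5^1 ≡ 5 (mod 377)
5^2 ≡ 5^2 = 25 ≡ 25 (mod 377)
5^4 ≡ 25^2 = 625 ≡ 248 (mod 377)
5^8 ≡ 248^2 = 61504 ≡ 53 (mod 377)
5^16 ≡ 53^2 = 2809 ≡ 170 (mod 377)
5^32 ≡ 170^2 = 28900 ≡ 248 (mod 377)
5^64 ≡ 248^2 = 61504 ≡ 53 (mod 377)
5^128 ≡ 53^2 = 2809 ≡ 170 (mod 377)
5^256 ≡ 170^2 = 28900 ≡ 248 (mod 377)
376 = 256 + 64 + 32 + 16 + 8 in binary powers of 2.
So 5^376 ≡ 248 · 53 · 248 · 170 · 53 ≡ 326 (mod 377).
Since 326 ≠ 1, base 5 is a Fermat witness: 377 is composite.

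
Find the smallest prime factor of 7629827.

53

7629827 is odd.
Digit sum 41, not divisible by 3.
Ends in 7: not divisible by 5.
7: 7629827 = 7·1089975 + 2
11: 7629827 = 11·693620 + 7
13: 7629827 = 13·586909 + 10
17: 7629827 = 17·448813 + 6
19: 7629827 = 19·401569 + 16
23: 7629827 = 23·331731 + 14
29: 7629827 = 29·263097 + 14
31: 7629827 = 31·246123 + 14
37: 7629827 = 37·206211 + 20
41: 7629827 = 41·186093 + 14
43: 7629827 = 43·177437 + 36
47: 7629827 = 47·162336 + 35
53: 7629827 = 53·143959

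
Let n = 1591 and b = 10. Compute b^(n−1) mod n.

704

10^1 ≡ 10 (mod 1591)
10^2 ≡ 10^2 = 100 ≡ 100 (mod 1591)
10^4 ≡ 100^2 = 10000 ≡ 454 (mod 1591)
10^8 ≡ 454^2 = 206116 ≡ 877 (mod 1591)
10^16 ≡ 877^2 = 769129 ≡ 676 (mod 1591)
10^32 ≡ 676^2 = 456976 ≡ 359 (mod 1591)
10^64 ≡ 359^2 = 128881 ≡ 10 (mod 1591)
10^128 ≡ 10^2 = 100 ≡ 100 (mod 1591)
10^256 ≡ 100^2 = 10000 ≡ 454 (mod 1591)
10^512 ≡ 454^2 = 206116 ≡ 877 (mod 1591)
10^1024 ≡ 877^2 = 769129 ≡ 676 (mod 1591)
1590 = 1024 + 512 + 32 + 16 + 4 + 2 in binary powers of 2.
So 10^1590 ≡ 676 · 877 · 359 · 676 · 454 · 100 ≡ 704 (mod 1591).
Since 704 ≠ 1, base 10 is a Fermat witness: 1591 is composite.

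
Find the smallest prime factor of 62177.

97

62177 is odd.
Digit sum 23, not divisible by 3.
Ends in 7: not divisible by 5.
7: 62177 = 7·8882 + 3
11: 62177 = 11·5652 + 5
13: 62177 = 13·4782 + 11
17: 62177 = 17·3657 + 8
19: 62177 = 19·3272 + 9
23: 62177 = 23·2703 + 8
29: 62177 = 29·2144 + 1
31: 62177 = 31·2005 + 22
37: 62177 = 37·1680 + 17
41: 62177 = 41·1516 + 21
43: 62177 = 43·1445 + 42
47: 62177 = 47·1322 + 43
53: 62177 = 53·1173 + 8
59: 62177 = 59·1053 + 50
61: 62177 = 61·1019 + 18
67: 62177 = 67·928 + 1
71: 62177 = 71·875 + 52
73: 62177 = 73·851 + 54
79: 62177 = 79·787 + 4
83: 62177 = 83·749 + 10
89: 62177 = 89·698 + 55
97: 62177 = 97·641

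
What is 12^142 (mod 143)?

1

12^1 ≡ 12 (mod 143)
12^2 ≡ 12^2 = 144 ≡ 1 (mod 143)
12^4 ≡ 1^2 = 1 ≡ 1 (mod 143)
12^8 ≡ 1^2 = 1 ≡ 1 (mod 143)
12^16 ≡ 1^2 = 1 ≡ 1 (mod 143)
12^32 ≡ 1^2 = 1 ≡ 1 (mod 143)
12^64 ≡ 1^2 = 1 ≡ 1 (mod 143)
12^128 ≡ 1^2 = 1 ≡ 1 (mod 143)
142 = 128 + 8 + 4 + 2 in binary powers of 2.
So 12^142 ≡ 1 · 1 · 1 · 1 ≡ 1 (mod 143).
Since the result is 1, base 12 gives no evidence that 143 is composite.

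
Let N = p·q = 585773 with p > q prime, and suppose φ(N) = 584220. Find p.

φ(n) = (p−1)(q−1) = n − (p+q) + 1, so p + q = 585773 − 584220 + 1 = 1554.
p and q are the roots of t² − 1554t + 585773 = 0.
Discriminant: 1554² − 4·585773 = 2414916 − 2343092 = 71824; √71824 = 268.
q = (1554 − 268)/2 = 643, p = (1554 + 268)/2 = 911.
Check: 643 · 911 = 585773.

911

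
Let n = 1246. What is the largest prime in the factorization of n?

1246 = 2 · 623
623 = 7 · 89
89 is prime.
So 1246 = 2 · 7 · 89; the largest prime factor is 89.

89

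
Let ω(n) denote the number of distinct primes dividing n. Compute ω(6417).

6417 = 3^2 · 713
713 = 23 · 31
6417 = 3^2 · 23 · 31, which has 3 distinct prime factors.

3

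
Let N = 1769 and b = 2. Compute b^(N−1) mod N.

2^1 ≡ 2 (mod 1769)
2^2 ≡ 2^2 = 4 ≡ 4 (mod 1769)
2^4 ≡ 4^2 = 16 ≡ 16 (mod 1769)
2^8 ≡ 16^2 = 256 ≡ 256 (mod 1769)
2^16 ≡ 256^2 = 65536 ≡ 83 (mod 1769)
2^32 ≡ 83^2 = 6889 ≡ 1582 (mod 1769)
2^64 ≡ 1582^2 = 2502724 ≡ 1358 (mod 1769)
2^128 ≡ 1358^2 = 1844164 ≡ 866 (mod 1769)
2^256 ≡ 866^2 = 749956 ≡ 1669 (mod 1769)
2^512 ≡ 1669^2 = 2785561 ≡ 1155 (mod 1769)
2^1024 ≡ 1155^2 = 1334025 ≡ 199 (mod 1769)
1768 = 1024 + 512 + 128 + 64 + 32 + 8 in binary powers of 2.
So 2^1768 ≡ 199 · 1155 · 866 · 1358 · 1582 · 256 ≡ 625 (mod 1769).
Since 625 ≠ 1, base 2 is a Fermat witness: 1769 is composite.

625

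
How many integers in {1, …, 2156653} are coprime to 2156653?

Factor: 2156653 = 101 · 131 · 163.
φ(2156653) = (101−1) · (131−1) · (163−1) = 100 · 130 · 162 = 2106000.

2106000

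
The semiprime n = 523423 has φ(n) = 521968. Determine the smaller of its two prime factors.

647

φ(n) = (p−1)(q−1) = n − (p+q) + 1, so p + q = 523423 − 521968 + 1 = 1456.
p and q are the roots of t² − 1456t + 523423 = 0.
Discriminant: 1456² − 4·523423 = 2119936 − 2093692 = 26244; √26244 = 162.
q = (1456 − 162)/2 = 647, p = (1456 + 162)/2 = 809.
Check: 647 · 809 = 523423.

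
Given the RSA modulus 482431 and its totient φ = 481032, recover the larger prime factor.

787

φ(n) = (p−1)(q−1) = n − (p+q) + 1, so p + q = 482431 − 481032 + 1 = 1400.
p and q are the roots of t² − 1400t + 482431 = 0.
Discriminant: 1400² − 4·482431 = 1960000 − 1929724 = 30276; √30276 = 174.
q = (1400 − 174)/2 = 613, p = (1400 + 174)/2 = 787.
Check: 613 · 787 = 482431.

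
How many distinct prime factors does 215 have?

215 = 5 · 43
215 = 5 · 43, which has 2 distinct prime factors.

2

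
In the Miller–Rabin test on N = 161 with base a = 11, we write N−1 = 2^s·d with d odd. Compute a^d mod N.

161 − 1 = 160 = 2^5 · 5, so d = 5.
11^1 ≡ 11 (mod 161)
11^2 ≡ 11^2 = 121 ≡ 121 (mod 161)
11^4 ≡ 121^2 = 14641 ≡ 151 (mod 161)
5 = 4 + 1 in binary powers of 2.
So 11^5 ≡ 151 · 11 ≡ 51 (mod 161).
Squaring chain: 51 → 25 → 142 → 39 → 72; never reaches −1, so base 11 is a Miller–Rabin witness that 161 is composite.

51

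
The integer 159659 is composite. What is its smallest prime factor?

43

159659 is odd.
Digit sum 35, not divisible by 3.
Ends in 9: not divisible by 5.
7: 159659 = 7·22808 + 3
11: 159659 = 11·14514 + 5
13: 159659 = 13·12281 + 6
17: 159659 = 17·9391 + 12
19: 159659 = 19·8403 + 2
23: 159659 = 23·6941 + 16
29: 159659 = 29·5505 + 14
31: 159659 = 31·5150 + 9
37: 159659 = 37·4315 + 4
41: 159659 = 41·3894 + 5
43: 159659 = 43·3713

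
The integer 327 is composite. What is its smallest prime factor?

327 is odd.
Digit sum 12, divisible by 3.

3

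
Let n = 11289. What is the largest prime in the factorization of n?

11289 = 3 · 3763
3763 = 53 · 71
71 is prime.
So 11289 = 3 · 53 · 71; the largest prime factor is 71.

71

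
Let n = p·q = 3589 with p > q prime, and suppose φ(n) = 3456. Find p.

97

φ(n) = (p−1)(q−1) = n − (p+q) + 1, so p + q = 3589 − 3456 + 1 = 134.
p and q are the roots of t² − 134t + 3589 = 0.
Discriminant: 134² − 4·3589 = 17956 − 14356 = 3600; √3600 = 60.
q = (134 − 60)/2 = 37, p = (134 + 60)/2 = 97.
Check: 37 · 97 = 3589.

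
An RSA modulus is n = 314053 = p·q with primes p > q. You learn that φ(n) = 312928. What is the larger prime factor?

617

φ(n) = (p−1)(q−1) = n − (p+q) + 1, so p + q = 314053 − 312928 + 1 = 1126.
p and q are the roots of t² − 1126t + 314053 = 0.
Discriminant: 1126² − 4·314053 = 1267876 − 1256212 = 11664; √11664 = 108.
q = (1126 − 108)/2 = 509, p = (1126 + 108)/2 = 617.
Check: 509 · 617 = 314053.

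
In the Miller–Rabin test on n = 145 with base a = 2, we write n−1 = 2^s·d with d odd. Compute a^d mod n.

77

145 − 1 = 144 = 2^4 · 9, so d = 9.
2^1 ≡ 2 (mod 145)
2^2 ≡ 2^2 = 4 ≡ 4 (mod 145)
2^4 ≡ 4^2 = 16 ≡ 16 (mod 145)
2^8 ≡ 16^2 = 256 ≡ 111 (mod 145)
9 = 8 + 1 in binary powers of 2.
So 2^9 ≡ 111 · 2 ≡ 77 (mod 145).
Squaring chain: 77 → 129 → 111 → 141; never reaches −1, so base 2 is a Miller–Rabin witness that 145 is composite.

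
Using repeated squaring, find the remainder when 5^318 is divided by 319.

136

5^1 ≡ 5 (mod 319)
5^2 ≡ 5^2 = 25 ≡ 25 (mod 319)
5^4 ≡ 25^2 = 625 ≡ 306 (mod 319)
5^8 ≡ 306^2 = 93636 ≡ 169 (mod 319)
5^16 ≡ 169^2 = 28561 ≡ 170 (mod 319)
5^32 ≡ 170^2 = 28900 ≡ 190 (mod 319)
5^64 ≡ 190^2 = 36100 ≡ 53 (mod 319)
5^128 ≡ 53^2 = 2809 ≡ 257 (mod 319)
5^256 ≡ 257^2 = 66049 ≡ 16 (mod 319)
318 = 256 + 32 + 16 + 8 + 4 + 2 in binary powers of 2.
So 5^318 ≡ 16 · 190 · 170 · 169 · 306 · 25 ≡ 136 (mod 319).
Since 136 ≠ 1, base 5 is a Fermat witness: 319 is composite.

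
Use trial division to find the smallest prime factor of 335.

335 is odd.
Digit sum 11, not divisible by 3.
Ends in 5: divisible by 5.

5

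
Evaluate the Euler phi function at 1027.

936

Factor: 1027 = 13 · 79.
φ(1027) = (13−1) · (79−1) = 12 · 78 = 936.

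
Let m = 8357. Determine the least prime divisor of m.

8357 is odd.
Digit sum 23, not divisible by 3.
Ends in 7: not divisible by 5.
7: 8357 = 7·1193 + 6
11: 8357 = 11·759 + 8
13: 8357 = 13·642 + 11
17: 8357 = 17·491 + 10
19: 8357 = 19·439 + 16
23: 8357 = 23·363 + 8
29: 8357 = 29·288 + 5
31: 8357 = 31·269 + 18
37: 8357 = 37·225 + 32
41: 8357 = 41·203 + 34
43: 8357 = 43·194 + 15
47: 8357 = 47·177 + 38
53: 8357 = 53·157 + 36
59: 8357 = 59·141 + 38
61: 8357 = 61·137

61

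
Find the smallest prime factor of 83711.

97

83711 is odd.
Digit sum 20, not divisible by 3.
Ends in 1: not divisible by 5.
7: 83711 = 7·11958 + 5
11: 83711 = 11·7610 + 1
13: 83711 = 13·6439 + 4
17: 83711 = 17·4924 + 3
19: 83711 = 19·4405 + 16
23: 83711 = 23·3639 + 14
29: 83711 = 29·2886 + 17
31: 83711 = 31·2700 + 11
37: 83711 = 37·2262 + 17
41: 83711 = 41·2041 + 30
43: 83711 = 43·1946 + 33
47: 83711 = 47·1781 + 4
53: 83711 = 53·1579 + 24
59: 83711 = 59·1418 + 49
61: 83711 = 61·1372 + 19
67: 83711 = 67·1249 + 28
71: 83711 = 71·1179 + 2
73: 83711 = 73·1146 + 53
79: 83711 = 79·1059 + 50
83: 83711 = 83·1008 + 47
89: 83711 = 89·940 + 51
97: 83711 = 97·863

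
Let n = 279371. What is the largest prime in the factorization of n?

279371 = 43 · 6497
6497 = 73 · 89
89 is prime.
So 279371 = 43 · 73 · 89; the largest prime factor is 89.

89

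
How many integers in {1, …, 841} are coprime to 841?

812

Factor: 841 = 29^2.
φ(841) = 29^1·(29−1) = 812.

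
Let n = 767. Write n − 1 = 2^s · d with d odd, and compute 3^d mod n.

139

767 − 1 = 766 = 2^1 · 383, so d = 383.
3^1 ≡ 3 (mod 767)
3^2 ≡ 3^2 = 9 ≡ 9 (mod 767)
3^4 ≡ 9^2 = 81 ≡ 81 (mod 767)
3^8 ≡ 81^2 = 6561 ≡ 425 (mod 767)
3^16 ≡ 425^2 = 180625 ≡ 380 (mod 767)
3^32 ≡ 380^2 = 144400 ≡ 204 (mod 767)
3^64 ≡ 204^2 = 41616 ≡ 198 (mod 767)
3^128 ≡ 198^2 = 39204 ≡ 87 (mod 767)
3^256 ≡ 87^2 = 7569 ≡ 666 (mod 767)
383 = 256 + 64 + 32 + 16 + 8 + 4 + 2 + 1 in binary powers of 2.
So 3^383 ≡ 666 · 198 · 204 · 380 · 425 · 81 · 9 · 3 ≡ 139 (mod 767).
Squaring chain: 139; never reaches −1, so base 3 is a Miller–Rabin witness that 767 is composite.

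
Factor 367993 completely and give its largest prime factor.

367993 = 71 · 5183
5183 = 71 · 73
73 is prime.
So 367993 = 71^2 · 73; the largest prime factor is 73.

73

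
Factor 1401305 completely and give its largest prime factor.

1401305 = 5 · 280261
280261 = 47 · 5963
5963 = 67 · 89
89 is prime.
So 1401305 = 5 · 47 · 67 · 89; the largest prime factor is 89.

89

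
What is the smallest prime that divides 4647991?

67

4647991 is odd.
Digit sum 40, not divisible by 3.
Ends in 1: not divisible by 5.
7: 4647991 = 7·663998 + 5
11: 4647991 = 11·422544 + 7
13: 4647991 = 13·357537 + 10
17: 4647991 = 17·273411 + 4
19: 4647991 = 19·244631 + 2
23: 4647991 = 23·202086 + 13
29: 4647991 = 29·160275 + 16
31: 4647991 = 31·149935 + 6
37: 4647991 = 37·125621 + 14
41: 4647991 = 41·113365 + 26
43: 4647991 = 43·108092 + 35
47: 4647991 = 47·98893 + 20
53: 4647991 = 53·87697 + 50
59: 4647991 = 59·78779 + 30
61: 4647991 = 61·76196 + 35
67: 4647991 = 67·69373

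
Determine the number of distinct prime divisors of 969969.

6

969969 = 3 · 323323
323323 = 7 · 46189
46189 = 11 · 4199
4199 = 13 · 323
323 = 17 · 19
969969 = 3 · 7 · 11 · 13 · 17 · 19, which has 6 distinct prime factors.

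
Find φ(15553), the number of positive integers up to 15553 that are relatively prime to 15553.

Factor: 15553 = 103 · 151.
φ(15553) = (103−1) · (151−1) = 102 · 150 = 15300.

15300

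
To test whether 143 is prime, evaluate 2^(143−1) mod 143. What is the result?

114

2^1 ≡ 2 (mod 143)
2^2 ≡ 2^2 = 4 ≡ 4 (mod 143)
2^4 ≡ 4^2 = 16 ≡ 16 (mod 143)
2^8 ≡ 16^2 = 256 ≡ 113 (mod 143)
2^16 ≡ 113^2 = 12769 ≡ 42 (mod 143)
2^32 ≡ 42^2 = 1764 ≡ 48 (mod 143)
2^64 ≡ 48^2 = 2304 ≡ 16 (mod 143)
2^128 ≡ 16^2 = 256 ≡ 113 (mod 143)
142 = 128 + 8 + 4 + 2 in binary powers of 2.
So 2^142 ≡ 113 · 113 · 16 · 4 ≡ 114 (mod 143).
Since 114 ≠ 1, base 2 is a Fermat witness: 143 is composite.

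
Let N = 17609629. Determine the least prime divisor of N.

17609629 is odd.
Digit sum 40, not divisible by 3.
Ends in 9: not divisible by 5.
7: 17609629 = 7·2515661 + 2
11: 17609629 = 11·1600875 + 4
13: 17609629 = 13·1354586 + 11
17: 17609629 = 17·1035860 + 9
19: 17609629 = 19·926822 + 11
23: 17609629 = 23·765636 + 1
29: 17609629 = 29·607228 + 17
31: 17609629 = 31·568052 + 17
37: 17609629 = 37·475935 + 34
41: 17609629 = 41·429503 + 6
43: 17609629 = 43·409526 + 11
47: 17609629 = 47·374672 + 45
53: 17609629 = 53·332257 + 8
59: 17609629 = 59·298468 + 17
61: 17609629 = 61·288682 + 27
67: 17609629 = 67·262830 + 19
71: 17609629 = 71·248022 + 67
73: 17609629 = 73·241227 + 58
79: 17609629 = 79·222906 + 55
83: 17609629 = 83·212164 + 17
89: 17609629 = 89·197861

89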